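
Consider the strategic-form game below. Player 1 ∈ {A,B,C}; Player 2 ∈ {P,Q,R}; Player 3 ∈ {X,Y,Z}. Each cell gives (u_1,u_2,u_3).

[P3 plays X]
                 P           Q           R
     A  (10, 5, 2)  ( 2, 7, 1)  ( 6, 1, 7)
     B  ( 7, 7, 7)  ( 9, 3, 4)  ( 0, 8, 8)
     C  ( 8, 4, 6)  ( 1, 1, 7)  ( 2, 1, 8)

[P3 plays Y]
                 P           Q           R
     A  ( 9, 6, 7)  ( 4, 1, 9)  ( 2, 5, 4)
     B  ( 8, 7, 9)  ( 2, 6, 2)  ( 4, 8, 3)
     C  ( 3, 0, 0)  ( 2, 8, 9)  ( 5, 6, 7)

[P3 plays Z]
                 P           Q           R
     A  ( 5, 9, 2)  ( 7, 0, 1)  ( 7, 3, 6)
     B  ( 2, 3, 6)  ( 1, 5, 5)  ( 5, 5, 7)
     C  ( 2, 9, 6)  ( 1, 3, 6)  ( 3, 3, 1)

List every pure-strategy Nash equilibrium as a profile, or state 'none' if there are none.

Nash profiles: (A,P,Y)

(A,P,X): not NE [P2→Q gives 7>5; P3→Y gives 7>2]
(A,P,Y): NE
(A,P,Z): not NE [P3→Y gives 7>2]
(A,Q,X): not NE [P1→B gives 9>2; P3→Y gives 9>1]
(A,Q,Y): not NE [P2→P gives 6>1]
(A,Q,Z): not NE [P2→P gives 9>0; P3→Y gives 9>1]
(A,R,X): not NE [P2→Q gives 7>1]
(A,R,Y): not NE [P1→C gives 5>2; P2→P gives 6>5; P3→X gives 7>4]
(A,R,Z): not NE [P2→P gives 9>3; P3→X gives 7>6]
(B,P,X): not NE [P1→A gives 10>7; P2→R gives 8>7; P3→Y gives 9>7]
(B,P,Y): not NE [P1→A gives 9>8; P2→R gives 8>7]
(B,P,Z): not NE [P1→A gives 5>2; P2→R gives 5>3; P3→Y gives 9>6]
(B,Q,X): not NE [P2→R gives 8>3; P3→Z gives 5>4]
(B,Q,Y): not NE [P1→A gives 4>2; P2→R gives 8>6; P3→Z gives 5>2]
(B,Q,Z): not NE [P1→A gives 7>1]
(B,R,X): not NE [P1→A gives 6>0]
(B,R,Y): not NE [P1→C gives 5>4; P3→X gives 8>3]
(B,R,Z): not NE [P1→A gives 7>5; P3→X gives 8>7]
(C,P,X): not NE [P1→A gives 10>8]
(C,P,Y): not NE [P1→A gives 9>3; P2→Q gives 8>0; P3→Z gives 6>0]
(C,P,Z): not NE [P1→A gives 5>2]
(C,Q,X): not NE [P1→B gives 9>1; P2→P gives 4>1; P3→Y gives 9>7]
(C,Q,Y): not NE [P1→A gives 4>2]
(C,Q,Z): not NE [P1→A gives 7>1; P2→P gives 9>3; P3→Y gives 9>6]
(C,R,X): not NE [P1→A gives 6>2; P2→P gives 4>1]
(C,R,Y): not NE [P2→Q gives 8>6; P3→X gives 8>7]
(C,R,Z): not NE [P1→A gives 7>3; P2→P gives 9>3; P3→X gives 8>1]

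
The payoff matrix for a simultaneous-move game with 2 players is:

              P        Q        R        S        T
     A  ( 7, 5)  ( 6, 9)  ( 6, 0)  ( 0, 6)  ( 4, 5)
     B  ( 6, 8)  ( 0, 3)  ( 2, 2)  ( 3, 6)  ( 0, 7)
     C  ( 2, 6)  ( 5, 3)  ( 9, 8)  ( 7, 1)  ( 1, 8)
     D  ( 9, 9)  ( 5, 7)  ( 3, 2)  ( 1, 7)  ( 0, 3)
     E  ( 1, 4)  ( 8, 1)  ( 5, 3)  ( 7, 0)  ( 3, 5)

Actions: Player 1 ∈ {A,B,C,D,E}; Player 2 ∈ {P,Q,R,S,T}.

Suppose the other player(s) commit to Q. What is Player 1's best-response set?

BR_1 = {E}

u_1(A vs Q) = 6
u_1(B vs Q) = 0
u_1(C vs Q) = 5
u_1(D vs Q) = 5
u_1(E vs Q) = 8
max payoff 8 at {E}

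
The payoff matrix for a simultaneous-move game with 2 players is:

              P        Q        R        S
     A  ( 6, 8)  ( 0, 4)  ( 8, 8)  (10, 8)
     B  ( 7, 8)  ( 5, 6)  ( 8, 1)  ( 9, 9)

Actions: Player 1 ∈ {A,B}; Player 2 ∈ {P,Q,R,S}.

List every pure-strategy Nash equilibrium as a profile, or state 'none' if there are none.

(A,P): not NE [P1→B gives 7>6]
(A,Q): not NE [P1→B gives 5>0; P2→S gives 8>4]
(A,R): NE
(A,S): NE
(B,P): not NE [P2→S gives 9>8]
(B,Q): not NE [P2→S gives 9>6]
(B,R): not NE [P2→S gives 9>1]
(B,S): not NE [P1→A gives 10>9]

Nash profiles: (A,R), (A,S)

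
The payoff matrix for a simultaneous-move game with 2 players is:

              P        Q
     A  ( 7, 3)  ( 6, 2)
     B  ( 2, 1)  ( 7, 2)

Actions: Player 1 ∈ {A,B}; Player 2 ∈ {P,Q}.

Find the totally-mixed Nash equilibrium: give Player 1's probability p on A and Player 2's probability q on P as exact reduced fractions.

P1 indiff ⇒ q·7+(1-q)·6 = q·2+(1-q)·7 ⇒ q(5) = (1-q)(1) ⇒ q = 1/6
P2 indiff ⇒ p·3+(1-p)·1 = p·2+(1-p)·2 ⇒ p(1) = (1-p)(1) ⇒ p = 1/2

p=1/2, q=1/6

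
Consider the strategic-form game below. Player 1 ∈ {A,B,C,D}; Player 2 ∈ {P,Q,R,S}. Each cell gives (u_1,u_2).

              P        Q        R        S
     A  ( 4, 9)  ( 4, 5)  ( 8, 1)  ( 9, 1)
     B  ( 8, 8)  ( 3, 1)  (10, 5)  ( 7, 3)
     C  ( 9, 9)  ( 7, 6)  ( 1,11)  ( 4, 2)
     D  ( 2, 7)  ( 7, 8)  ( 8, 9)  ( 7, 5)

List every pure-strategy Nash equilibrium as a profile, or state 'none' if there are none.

No pure NE.

(A,P): not NE [P1→C gives 9>4]
(A,Q): not NE [P1→D gives 7>4; P2→P gives 9>5]
(A,R): not NE [P1→B gives 10>8; P2→P gives 9>1]
(A,S): not NE [P2→P gives 9>1]
(B,P): not NE [P1→C gives 9>8]
(B,Q): not NE [P1→D gives 7>3; P2→P gives 8>1]
(B,R): not NE [P2→P gives 8>5]
(B,S): not NE [P1→A gives 9>7; P2→P gives 8>3]
(C,P): not NE [P2→R gives 11>9]
(C,Q): not NE [P2→R gives 11>6]
(C,R): not NE [P1→B gives 10>1]
(C,S): not NE [P1→A gives 9>4; P2→R gives 11>2]
(D,P): not NE [P1→C gives 9>2; P2→R gives 9>7]
(D,Q): not NE [P2→R gives 9>8]
(D,R): not NE [P1→B gives 10>8]
(D,S): not NE [P1→A gives 9>7; P2→R gives 9>5]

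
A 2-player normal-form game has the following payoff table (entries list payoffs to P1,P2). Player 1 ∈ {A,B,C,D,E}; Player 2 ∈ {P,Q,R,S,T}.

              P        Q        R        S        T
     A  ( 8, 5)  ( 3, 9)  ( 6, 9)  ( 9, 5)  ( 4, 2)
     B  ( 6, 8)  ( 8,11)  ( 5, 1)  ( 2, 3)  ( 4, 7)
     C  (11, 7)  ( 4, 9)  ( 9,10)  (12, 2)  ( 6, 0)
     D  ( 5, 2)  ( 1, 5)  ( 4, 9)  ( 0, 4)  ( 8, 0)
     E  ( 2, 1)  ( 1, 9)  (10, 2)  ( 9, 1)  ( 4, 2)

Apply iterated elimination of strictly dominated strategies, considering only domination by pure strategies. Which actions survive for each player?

Survivors P1:{B,C,E} P2:{Q,R}

P1 drop A (C beats it: P:11>8 Q:4>3 R:9>6 S:12>9 T:6>4)
P2 drop P (Q beats it: B:11>8 C:9>7 D:5>2 E:9>1)
P2 drop S (Q beats it: B:11>3 C:9>2 D:5>4 E:9>1)
P2 drop T (Q beats it: B:11>7 C:9>0 D:5>0 E:9>2)
P1 drop D (B beats it: Q:8>1 R:5>4)
P1→{B,C,E} P2→{Q,R}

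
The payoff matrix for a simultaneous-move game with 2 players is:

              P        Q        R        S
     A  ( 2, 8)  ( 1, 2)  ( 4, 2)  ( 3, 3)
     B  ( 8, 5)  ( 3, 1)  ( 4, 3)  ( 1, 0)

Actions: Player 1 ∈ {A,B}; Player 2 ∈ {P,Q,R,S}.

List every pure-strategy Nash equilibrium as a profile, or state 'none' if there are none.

Nash profiles: (B,P)

(A,P): not NE [P1→B gives 8>2]
(A,Q): not NE [P1→B gives 3>1; P2→P gives 8>2]
(A,R): not NE [P2→P gives 8>2]
(A,S): not NE [P2→P gives 8>3]
(B,P): NE
(B,Q): not NE [P2→P gives 5>1]
(B,R): not NE [P2→P gives 5>3]
(B,S): not NE [P1→A gives 3>1; P2→P gives 5>0]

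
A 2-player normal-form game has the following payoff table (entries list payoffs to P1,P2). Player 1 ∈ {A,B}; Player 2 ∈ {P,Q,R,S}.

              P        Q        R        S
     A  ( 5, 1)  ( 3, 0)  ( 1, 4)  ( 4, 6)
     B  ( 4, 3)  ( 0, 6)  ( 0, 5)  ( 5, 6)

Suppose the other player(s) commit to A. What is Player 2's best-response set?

u_2(P vs A) = 1
u_2(Q vs A) = 0
u_2(R vs A) = 4
u_2(S vs A) = 6
max payoff 6 at {S}

BR_2 = {S}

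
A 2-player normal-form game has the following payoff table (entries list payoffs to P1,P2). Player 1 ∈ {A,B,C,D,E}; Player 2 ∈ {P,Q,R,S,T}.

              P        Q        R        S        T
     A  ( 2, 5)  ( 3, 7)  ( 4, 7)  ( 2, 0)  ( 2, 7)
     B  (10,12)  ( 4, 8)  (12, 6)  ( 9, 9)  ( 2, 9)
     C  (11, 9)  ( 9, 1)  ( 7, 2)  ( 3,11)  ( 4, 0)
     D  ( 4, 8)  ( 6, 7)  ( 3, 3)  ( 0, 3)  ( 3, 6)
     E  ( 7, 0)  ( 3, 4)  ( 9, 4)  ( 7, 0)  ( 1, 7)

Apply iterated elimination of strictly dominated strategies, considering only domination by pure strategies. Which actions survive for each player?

Survivors P1:{B,C} P2:{P,S}

P1 drop A (C beats it: P:11>2 Q:9>3 R:7>4 S:3>2 T:4>2)
P1 drop D (C beats it: P:11>4 Q:9>6 R:7>3 S:3>0 T:4>3)
P1 drop E (B beats it: P:10>7 Q:4>3 R:12>9 S:9>7 T:2>1)
P2 drop Q (P beats it: B:12>8 C:9>1)
P2 drop R (P beats it: B:12>6 C:9>2)
P2 drop T (P beats it: B:12>9 C:9>0)
P1→{B,C} P2→{P,S}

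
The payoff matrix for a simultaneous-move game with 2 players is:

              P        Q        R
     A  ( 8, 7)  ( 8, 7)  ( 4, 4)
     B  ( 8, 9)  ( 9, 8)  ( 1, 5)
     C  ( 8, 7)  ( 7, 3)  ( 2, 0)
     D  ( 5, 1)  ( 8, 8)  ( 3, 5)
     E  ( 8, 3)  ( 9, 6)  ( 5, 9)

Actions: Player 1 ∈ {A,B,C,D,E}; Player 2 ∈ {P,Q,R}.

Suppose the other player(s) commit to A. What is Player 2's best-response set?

argmax u_2 = {P,Q}

u_2(P vs A) = 7
u_2(Q vs A) = 7
u_2(R vs A) = 4
max payoff 7 at {P,Q}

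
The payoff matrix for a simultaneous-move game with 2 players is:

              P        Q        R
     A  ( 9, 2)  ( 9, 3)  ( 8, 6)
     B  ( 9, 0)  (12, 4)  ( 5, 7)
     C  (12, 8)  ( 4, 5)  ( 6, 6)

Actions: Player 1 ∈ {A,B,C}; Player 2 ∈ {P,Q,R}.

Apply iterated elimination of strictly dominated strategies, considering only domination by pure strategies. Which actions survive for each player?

P2 drop Q (R beats it: A:6>3 B:7>4 C:6>5)
P1 drop B (C beats it: P:12>9 R:6>5)
P1→{A,C} P2→{P,R}

Remaining: P1:{A,C} P2:{P,R}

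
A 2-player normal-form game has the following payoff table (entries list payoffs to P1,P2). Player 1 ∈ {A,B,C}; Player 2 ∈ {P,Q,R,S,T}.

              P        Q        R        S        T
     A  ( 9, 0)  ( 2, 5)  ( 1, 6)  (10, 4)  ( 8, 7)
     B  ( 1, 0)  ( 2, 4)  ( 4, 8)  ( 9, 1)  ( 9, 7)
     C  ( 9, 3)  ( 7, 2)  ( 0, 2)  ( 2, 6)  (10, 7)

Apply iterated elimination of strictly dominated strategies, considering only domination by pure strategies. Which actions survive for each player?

Survivors P1:{B,C} P2:{R,T}

P2 drop P (S beats it: A:4>0 B:1>0 C:6>3)
P2 drop Q (T beats it: A:7>5 B:7>4 C:7>2)
P2 drop S (T beats it: A:7>4 B:7>1 C:7>6)
P1 drop A (B beats it: R:4>1 T:9>8)
P1→{B,C} P2→{R,T}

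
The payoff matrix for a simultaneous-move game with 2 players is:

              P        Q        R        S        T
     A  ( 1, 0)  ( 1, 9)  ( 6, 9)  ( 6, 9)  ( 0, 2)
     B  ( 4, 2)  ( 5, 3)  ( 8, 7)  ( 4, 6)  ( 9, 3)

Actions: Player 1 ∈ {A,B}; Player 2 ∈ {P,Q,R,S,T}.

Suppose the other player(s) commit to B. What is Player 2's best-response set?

u_2(P vs B) = 2
u_2(Q vs B) = 3
u_2(R vs B) = 7
u_2(S vs B) = 6
u_2(T vs B) = 3
max payoff 7 at {R}

argmax u_2 = {R}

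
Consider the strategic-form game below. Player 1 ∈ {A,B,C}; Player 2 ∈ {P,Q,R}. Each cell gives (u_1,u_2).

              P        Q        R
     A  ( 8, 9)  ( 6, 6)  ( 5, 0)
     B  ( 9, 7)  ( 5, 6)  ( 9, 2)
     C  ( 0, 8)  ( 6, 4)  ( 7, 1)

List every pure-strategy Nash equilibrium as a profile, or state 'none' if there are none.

NE set: (B,P)

(A,P): not NE [P1→B gives 9>8]
(A,Q): not NE [P2→P gives 9>6]
(A,R): not NE [P1→B gives 9>5; P2→P gives 9>0]
(B,P): NE
(B,Q): not NE [P1→C gives 6>5; P2→P gives 7>6]
(B,R): not NE [P2→P gives 7>2]
(C,P): not NE [P1→B gives 9>0]
(C,Q): not NE [P2→P gives 8>4]
(C,R): not NE [P1→B gives 9>7; P2→P gives 8>1]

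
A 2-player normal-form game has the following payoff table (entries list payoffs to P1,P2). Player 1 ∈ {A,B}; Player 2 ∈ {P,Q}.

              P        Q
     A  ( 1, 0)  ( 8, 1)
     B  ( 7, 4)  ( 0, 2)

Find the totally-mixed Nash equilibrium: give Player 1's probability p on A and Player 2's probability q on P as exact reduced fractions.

P1 indiff ⇒ q·1+(1-q)·8 = q·7+(1-q)·0 ⇒ q(-6) = (1-q)(-8) ⇒ q = 4/7
P2 indiff ⇒ p·0+(1-p)·4 = p·1+(1-p)·2 ⇒ p(-1) = (1-p)(-2) ⇒ p = 2/3

p=2/3, q=4/7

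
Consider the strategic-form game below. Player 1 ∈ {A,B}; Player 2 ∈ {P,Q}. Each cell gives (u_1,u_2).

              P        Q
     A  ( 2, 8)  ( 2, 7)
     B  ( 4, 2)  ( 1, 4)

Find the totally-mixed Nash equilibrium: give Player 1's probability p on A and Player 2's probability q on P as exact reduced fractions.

(p,q) = (2/3, 1/3)

P1 indiff ⇒ q·2+(1-q)·2 = q·4+(1-q)·1 ⇒ q(-2) = (1-q)(-1) ⇒ q = 1/3
P2 indiff ⇒ p·8+(1-p)·2 = p·7+(1-p)·4 ⇒ p(1) = (1-p)(2) ⇒ p = 2/3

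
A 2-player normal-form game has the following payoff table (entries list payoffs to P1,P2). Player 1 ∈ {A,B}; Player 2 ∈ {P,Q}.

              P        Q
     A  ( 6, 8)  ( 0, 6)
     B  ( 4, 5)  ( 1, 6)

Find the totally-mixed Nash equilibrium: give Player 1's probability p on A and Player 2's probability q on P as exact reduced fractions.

(p,q) = (1/3, 1/3)

P1 indiff ⇒ q·6+(1-q)·0 = q·4+(1-q)·1 ⇒ q(2) = (1-q)(1) ⇒ q = 1/3
P2 indiff ⇒ p·8+(1-p)·5 = p·6+(1-p)·6 ⇒ p(2) = (1-p)(1) ⇒ p = 1/3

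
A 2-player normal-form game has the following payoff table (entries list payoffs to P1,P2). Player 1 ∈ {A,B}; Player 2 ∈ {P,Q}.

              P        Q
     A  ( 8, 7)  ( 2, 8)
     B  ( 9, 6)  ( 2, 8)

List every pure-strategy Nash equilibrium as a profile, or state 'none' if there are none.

(A,P): not NE [P1→B gives 9>8; P2→Q gives 8>7]
(A,Q): NE
(B,P): not NE [P2→Q gives 8>6]
(B,Q): NE

Nash profiles: (A,Q), (B,Q)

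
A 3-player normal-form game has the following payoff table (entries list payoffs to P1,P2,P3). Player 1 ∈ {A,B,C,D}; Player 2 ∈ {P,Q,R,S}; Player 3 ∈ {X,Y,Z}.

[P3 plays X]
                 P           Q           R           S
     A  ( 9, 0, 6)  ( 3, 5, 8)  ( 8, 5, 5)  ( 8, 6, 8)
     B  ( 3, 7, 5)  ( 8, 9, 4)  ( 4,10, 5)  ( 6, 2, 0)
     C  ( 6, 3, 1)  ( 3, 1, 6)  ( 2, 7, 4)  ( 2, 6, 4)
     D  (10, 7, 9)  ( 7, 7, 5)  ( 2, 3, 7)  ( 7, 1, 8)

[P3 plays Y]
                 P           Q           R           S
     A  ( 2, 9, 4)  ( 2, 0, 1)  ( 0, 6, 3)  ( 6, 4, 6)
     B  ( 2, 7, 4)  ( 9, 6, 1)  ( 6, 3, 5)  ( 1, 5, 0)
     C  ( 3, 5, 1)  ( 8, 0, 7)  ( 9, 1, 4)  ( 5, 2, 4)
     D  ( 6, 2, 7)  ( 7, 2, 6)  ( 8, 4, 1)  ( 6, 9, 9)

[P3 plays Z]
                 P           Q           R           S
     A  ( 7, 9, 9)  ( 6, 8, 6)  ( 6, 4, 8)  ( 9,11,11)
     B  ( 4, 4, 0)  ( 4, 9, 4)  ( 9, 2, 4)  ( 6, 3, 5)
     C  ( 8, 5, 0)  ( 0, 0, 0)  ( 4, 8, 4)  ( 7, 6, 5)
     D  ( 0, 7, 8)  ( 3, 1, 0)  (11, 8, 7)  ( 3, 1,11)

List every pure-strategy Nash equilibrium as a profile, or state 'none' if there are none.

Nash profiles: (A,S,Z), (D,P,X), (D,R,Z)

(A,P,X): not NE [P1→D gives 10>9; P2→S gives 6>0; P3→Z gives 9>6]
(A,P,Y): not NE [P1→D gives 6>2; P3→Z gives 9>4]
(A,P,Z): not NE [P1→C gives 8>7; P2→S gives 11>9]
(A,Q,X): not NE [P1→B gives 8>3; P2→S gives 6>5]
(A,Q,Y): not NE [P1→B gives 9>2; P2→P gives 9>0; P3→X gives 8>1]
(A,Q,Z): not NE [P2→S gives 11>8; P3→X gives 8>6]
(A,R,X): not NE [P2→S gives 6>5; P3→Z gives 8>5]
(A,R,Y): not NE [P1→C gives 9>0; P2→P gives 9>6; P3→Z gives 8>3]
(A,R,Z): not NE [P1→D gives 11>6; P2→S gives 11>4]
(A,S,X): not NE [P3→Z gives 11>8]
(A,S,Y): not NE [P2→P gives 9>4; P3→Z gives 11>6]
(A,S,Z): NE
(B,P,X): not NE [P1→D gives 10>3; P2→R gives 10>7]
(B,P,Y): not NE [P1→D gives 6>2; P3→X gives 5>4]
(B,P,Z): not NE [P1→C gives 8>4; P2→Q gives 9>4; P3→X gives 5>0]
(B,Q,X): not NE [P2→R gives 10>9]
(B,Q,Y): not NE [P2→P gives 7>6; P3→Z gives 4>1]
(B,Q,Z): not NE [P1→A gives 6>4]
(B,R,X): not NE [P1→A gives 8>4]
(B,R,Y): not NE [P1→C gives 9>6; P2→P gives 7>3]
(B,R,Z): not NE [P1→D gives 11>9; P2→Q gives 9>2; P3→Y gives 5>4]
(B,S,X): not NE [P1→A gives 8>6; P2→R gives 10>2; P3→Z gives 5>0]
(B,S,Y): not NE [P1→D gives 6>1; P2→P gives 7>5; P3→Z gives 5>0]
(B,S,Z): not NE [P1→A gives 9>6; P2→Q gives 9>3]
(C,P,X): not NE [P1→D gives 10>6; P2→R gives 7>3]
(C,P,Y): not NE [P1→D gives 6>3]
(C,P,Z): not NE [P2→R gives 8>5; P3→Y gives 1>0]
(C,Q,X): not NE [P1→B gives 8>3; P2→R gives 7>1; P3→Y gives 7>6]
(C,Q,Y): not NE [P1→B gives 9>8; P2→P gives 5>0]
(C,Q,Z): not NE [P1→A gives 6>0; P2→R gives 8>0; P3→Y gives 7>0]
(C,R,X): not NE [P1→A gives 8>2]
(C,R,Y): not NE [P2→P gives 5>1]
(C,R,Z): not NE [P1→D gives 11>4]
(C,S,X): not NE [P1→A gives 8>2; P2→R gives 7>6; P3→Z gives 5>4]
(C,S,Y): not NE [P1→D gives 6>5; P2→P gives 5>2; P3→Z gives 5>4]
(C,S,Z): not NE [P1→A gives 9>7; P2→R gives 8>6]
(D,P,X): NE
(D,P,Y): not NE [P2→S gives 9>2; P3→X gives 9>7]
(D,P,Z): not NE [P1→C gives 8>0; P2→R gives 8>7; P3→X gives 9>8]
(D,Q,X): not NE [P1→B gives 8>7; P3→Y gives 6>5]
(D,Q,Y): not NE [P1→B gives 9>7; P2→S gives 9>2]
(D,Q,Z): not NE [P1→A gives 6>3; P2→R gives 8>1; P3→Y gives 6>0]
(D,R,X): not NE [P1→A gives 8>2; P2→Q gives 7>3]
(D,R,Y): not NE [P1→C gives 9>8; P2→S gives 9>4; P3→Z gives 7>1]
(D,R,Z): NE
(D,S,X): not NE [P1→A gives 8>7; P2→Q gives 7>1; P3→Z gives 11>8]
(D,S,Y): not NE [P3→Z gives 11>9]
(D,S,Z): not NE [P1→A gives 9>3; P2→R gives 8>1]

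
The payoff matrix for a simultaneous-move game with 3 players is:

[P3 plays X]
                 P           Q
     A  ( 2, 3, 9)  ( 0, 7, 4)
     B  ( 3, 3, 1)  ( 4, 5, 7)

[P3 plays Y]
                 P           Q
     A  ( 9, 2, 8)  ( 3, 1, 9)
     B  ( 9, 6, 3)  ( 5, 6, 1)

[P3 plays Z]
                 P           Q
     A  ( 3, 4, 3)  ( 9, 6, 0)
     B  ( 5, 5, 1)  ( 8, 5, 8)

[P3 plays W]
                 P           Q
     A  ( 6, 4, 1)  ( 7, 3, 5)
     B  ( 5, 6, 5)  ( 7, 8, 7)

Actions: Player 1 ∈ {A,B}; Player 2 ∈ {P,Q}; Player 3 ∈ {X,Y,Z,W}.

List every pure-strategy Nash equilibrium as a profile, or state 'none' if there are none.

PSNE: ∅

(A,P,X): not NE [P1→B gives 3>2; P2→Q gives 7>3]
(A,P,Y): not NE [P3→X gives 9>8]
(A,P,Z): not NE [P1→B gives 5>3; P2→Q gives 6>4; P3→X gives 9>3]
(A,P,W): not NE [P3→X gives 9>1]
(A,Q,X): not NE [P1→B gives 4>0; P3→Y gives 9>4]
(A,Q,Y): not NE [P1→B gives 5>3; P2→P gives 2>1]
(A,Q,Z): not NE [P3→Y gives 9>0]
(A,Q,W): not NE [P2→P gives 4>3; P3→Y gives 9>5]
(B,P,X): not NE [P2→Q gives 5>3; P3→W gives 5>1]
(B,P,Y): not NE [P3→W gives 5>3]
(B,P,Z): not NE [P3→W gives 5>1]
(B,P,W): not NE [P1→A gives 6>5; P2→Q gives 8>6]
(B,Q,X): not NE [P3→Z gives 8>7]
(B,Q,Y): not NE [P3→Z gives 8>1]
(B,Q,Z): not NE [P1→A gives 9>8]
(B,Q,W): not NE [P3→Z gives 8>7]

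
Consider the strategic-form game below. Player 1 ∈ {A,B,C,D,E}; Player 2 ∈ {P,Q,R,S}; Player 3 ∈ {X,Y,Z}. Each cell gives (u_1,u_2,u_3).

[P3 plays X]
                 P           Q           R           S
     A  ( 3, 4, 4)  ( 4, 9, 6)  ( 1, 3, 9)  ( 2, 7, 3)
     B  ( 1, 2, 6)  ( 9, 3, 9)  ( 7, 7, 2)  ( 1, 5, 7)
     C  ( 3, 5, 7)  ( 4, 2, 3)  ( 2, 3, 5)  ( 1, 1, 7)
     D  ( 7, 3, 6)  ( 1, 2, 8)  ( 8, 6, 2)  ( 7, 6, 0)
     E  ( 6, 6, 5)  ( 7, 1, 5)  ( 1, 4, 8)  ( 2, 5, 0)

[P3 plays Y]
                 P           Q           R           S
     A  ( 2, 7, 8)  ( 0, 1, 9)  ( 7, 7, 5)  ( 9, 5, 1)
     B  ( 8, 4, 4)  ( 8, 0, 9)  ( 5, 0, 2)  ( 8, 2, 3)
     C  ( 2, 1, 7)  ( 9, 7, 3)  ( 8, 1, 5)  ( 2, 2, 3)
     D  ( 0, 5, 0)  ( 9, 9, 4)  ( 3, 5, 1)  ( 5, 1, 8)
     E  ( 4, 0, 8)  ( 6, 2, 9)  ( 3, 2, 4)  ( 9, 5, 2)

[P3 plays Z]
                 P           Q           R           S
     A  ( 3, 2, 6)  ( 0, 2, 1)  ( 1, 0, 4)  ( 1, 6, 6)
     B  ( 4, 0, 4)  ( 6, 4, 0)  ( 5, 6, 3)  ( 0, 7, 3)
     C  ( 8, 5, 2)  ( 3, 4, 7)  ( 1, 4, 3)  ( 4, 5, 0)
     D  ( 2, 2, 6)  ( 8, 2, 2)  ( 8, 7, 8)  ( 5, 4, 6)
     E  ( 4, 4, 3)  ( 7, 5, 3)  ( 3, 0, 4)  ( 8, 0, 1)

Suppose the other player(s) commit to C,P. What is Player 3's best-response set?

argmax u_3 = {X,Y}

u_3(X vs C,P) = 7
u_3(Y vs C,P) = 7
u_3(Z vs C,P) = 2
max payoff 7 at {X,Y}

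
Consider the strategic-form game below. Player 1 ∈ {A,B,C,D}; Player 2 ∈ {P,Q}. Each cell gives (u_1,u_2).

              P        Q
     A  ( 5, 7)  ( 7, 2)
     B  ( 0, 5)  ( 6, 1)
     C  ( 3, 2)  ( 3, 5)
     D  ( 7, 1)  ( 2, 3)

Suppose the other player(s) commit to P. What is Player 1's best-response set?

u_1(A vs P) = 5
u_1(B vs P) = 0
u_1(C vs P) = 3
u_1(D vs P) = 7
max payoff 7 at {D}

argmax u_1 = {D}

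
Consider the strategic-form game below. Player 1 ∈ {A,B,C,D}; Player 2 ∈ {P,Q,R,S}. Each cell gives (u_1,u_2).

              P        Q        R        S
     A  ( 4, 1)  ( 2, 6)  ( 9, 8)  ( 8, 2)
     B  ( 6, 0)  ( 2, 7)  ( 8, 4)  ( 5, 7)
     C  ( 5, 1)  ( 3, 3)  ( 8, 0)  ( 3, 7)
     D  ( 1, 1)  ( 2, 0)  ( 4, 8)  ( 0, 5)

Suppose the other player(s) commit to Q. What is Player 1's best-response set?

P1 best: {C}

u_1(A vs Q) = 2
u_1(B vs Q) = 2
u_1(C vs Q) = 3
u_1(D vs Q) = 2
max payoff 3 at {C}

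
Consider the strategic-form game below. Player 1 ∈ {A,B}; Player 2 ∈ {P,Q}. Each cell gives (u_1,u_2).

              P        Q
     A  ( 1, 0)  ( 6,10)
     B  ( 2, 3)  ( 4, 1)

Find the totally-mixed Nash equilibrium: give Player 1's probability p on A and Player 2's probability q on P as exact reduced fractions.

(p,q) = (1/6, 2/3)

P1 indiff ⇒ q·1+(1-q)·6 = q·2+(1-q)·4 ⇒ q(-1) = (1-q)(-2) ⇒ q = 2/3
P2 indiff ⇒ p·0+(1-p)·3 = p·10+(1-p)·1 ⇒ p(-10) = (1-p)(-2) ⇒ p = 1/6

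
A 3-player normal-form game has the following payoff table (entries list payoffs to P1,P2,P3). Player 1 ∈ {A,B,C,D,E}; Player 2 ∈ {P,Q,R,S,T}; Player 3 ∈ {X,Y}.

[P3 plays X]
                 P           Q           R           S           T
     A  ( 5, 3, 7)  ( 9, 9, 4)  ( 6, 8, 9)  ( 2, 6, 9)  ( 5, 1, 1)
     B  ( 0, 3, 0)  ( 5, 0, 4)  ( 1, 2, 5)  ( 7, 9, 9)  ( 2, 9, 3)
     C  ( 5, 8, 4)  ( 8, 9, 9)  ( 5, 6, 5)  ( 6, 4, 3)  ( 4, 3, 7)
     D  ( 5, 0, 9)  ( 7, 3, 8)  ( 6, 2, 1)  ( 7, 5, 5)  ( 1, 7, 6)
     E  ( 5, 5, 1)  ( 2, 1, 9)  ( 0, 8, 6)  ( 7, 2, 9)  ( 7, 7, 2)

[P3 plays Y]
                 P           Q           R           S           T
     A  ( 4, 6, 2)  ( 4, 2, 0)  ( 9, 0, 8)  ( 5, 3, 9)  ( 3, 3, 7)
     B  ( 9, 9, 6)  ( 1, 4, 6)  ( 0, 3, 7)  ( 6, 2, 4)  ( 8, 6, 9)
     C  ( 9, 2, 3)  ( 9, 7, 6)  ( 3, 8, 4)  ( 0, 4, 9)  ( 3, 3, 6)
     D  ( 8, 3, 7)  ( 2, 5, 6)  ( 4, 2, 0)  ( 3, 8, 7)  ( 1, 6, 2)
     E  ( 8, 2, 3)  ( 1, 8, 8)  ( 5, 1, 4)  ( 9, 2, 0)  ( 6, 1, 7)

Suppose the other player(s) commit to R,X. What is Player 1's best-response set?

u_1(A vs R,X) = 6
u_1(B vs R,X) = 1
u_1(C vs R,X) = 5
u_1(D vs R,X) = 6
u_1(E vs R,X) = 0
max payoff 6 at {A,D}

argmax u_1 = {A,D}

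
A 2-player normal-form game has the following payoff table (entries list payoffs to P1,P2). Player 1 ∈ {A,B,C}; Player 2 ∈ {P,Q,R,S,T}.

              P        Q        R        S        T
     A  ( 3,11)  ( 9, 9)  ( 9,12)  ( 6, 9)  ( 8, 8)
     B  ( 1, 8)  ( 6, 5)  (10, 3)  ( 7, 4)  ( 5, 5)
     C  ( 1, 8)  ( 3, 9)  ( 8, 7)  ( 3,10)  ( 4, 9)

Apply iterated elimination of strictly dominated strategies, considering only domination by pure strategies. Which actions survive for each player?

Remaining: P1:{A,B} P2:{P,R}

P1 drop C (A beats it: P:3>1 Q:9>3 R:9>8 S:6>3 T:8>4)
P2 drop Q (P beats it: A:11>9 B:8>5)
P2 drop S (P beats it: A:11>9 B:8>4)
P2 drop T (P beats it: A:11>8 B:8>5)
P1→{A,B} P2→{P,R}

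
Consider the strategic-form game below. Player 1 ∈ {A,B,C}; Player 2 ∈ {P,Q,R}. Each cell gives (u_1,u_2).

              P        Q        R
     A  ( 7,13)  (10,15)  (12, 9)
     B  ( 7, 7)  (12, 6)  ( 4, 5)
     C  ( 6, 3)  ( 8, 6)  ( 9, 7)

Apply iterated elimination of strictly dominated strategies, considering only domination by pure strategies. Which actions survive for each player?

P1 drop C (A beats it: P:7>6 Q:10>8 R:12>9)
P2 drop R (P beats it: A:13>9 B:7>5)
P1→{A,B} P2→{P,Q}

Survivors P1:{A,B} P2:{P,Q}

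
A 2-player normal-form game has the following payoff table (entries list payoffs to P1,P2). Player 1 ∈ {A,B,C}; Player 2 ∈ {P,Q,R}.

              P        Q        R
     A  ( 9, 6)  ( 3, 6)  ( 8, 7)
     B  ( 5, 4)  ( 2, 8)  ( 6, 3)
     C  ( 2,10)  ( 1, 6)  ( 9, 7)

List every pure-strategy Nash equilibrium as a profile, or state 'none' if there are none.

(A,P): not NE [P2→R gives 7>6]
(A,Q): not NE [P2→R gives 7>6]
(A,R): not NE [P1→C gives 9>8]
(B,P): not NE [P1→A gives 9>5; P2→Q gives 8>4]
(B,Q): not NE [P1→A gives 3>2]
(B,R): not NE [P1→C gives 9>6; P2→Q gives 8>3]
(C,P): not NE [P1→A gives 9>2]
(C,Q): not NE [P1→A gives 3>1; P2→P gives 10>6]
(C,R): not NE [P2→P gives 10>7]

No pure NE.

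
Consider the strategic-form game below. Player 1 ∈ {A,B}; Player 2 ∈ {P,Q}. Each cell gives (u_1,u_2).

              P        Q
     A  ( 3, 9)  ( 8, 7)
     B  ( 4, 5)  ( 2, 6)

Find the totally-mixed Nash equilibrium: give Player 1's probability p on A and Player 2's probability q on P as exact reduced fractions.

P1 indiff ⇒ q·3+(1-q)·8 = q·4+(1-q)·2 ⇒ q(-1) = (1-q)(-6) ⇒ q = 6/7
P2 indiff ⇒ p·9+(1-p)·5 = p·7+(1-p)·6 ⇒ p(2) = (1-p)(1) ⇒ p = 1/3

P1 mixes 1/3 on A; P2 mixes 6/7 on P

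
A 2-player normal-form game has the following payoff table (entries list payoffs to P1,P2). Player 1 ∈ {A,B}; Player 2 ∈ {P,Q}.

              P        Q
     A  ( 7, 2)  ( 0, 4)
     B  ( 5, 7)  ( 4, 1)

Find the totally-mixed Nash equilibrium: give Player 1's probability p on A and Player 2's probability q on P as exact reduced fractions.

P1 indiff ⇒ q·7+(1-q)·0 = q·5+(1-q)·4 ⇒ q(2) = (1-q)(4) ⇒ q = 2/3
P2 indiff ⇒ p·2+(1-p)·7 = p·4+(1-p)·1 ⇒ p(-2) = (1-p)(-6) ⇒ p = 3/4

(p,q) = (3/4, 2/3)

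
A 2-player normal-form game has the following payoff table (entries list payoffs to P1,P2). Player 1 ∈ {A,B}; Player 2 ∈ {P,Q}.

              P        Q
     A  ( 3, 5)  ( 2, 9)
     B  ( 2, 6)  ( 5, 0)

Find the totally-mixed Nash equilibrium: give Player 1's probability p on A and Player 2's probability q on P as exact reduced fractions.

P1 mixes 3/5 on A; P2 mixes 3/4 on P

P1 indiff ⇒ q·3+(1-q)·2 = q·2+(1-q)·5 ⇒ q(1) = (1-q)(3) ⇒ q = 3/4
P2 indiff ⇒ p·5+(1-p)·6 = p·9+(1-p)·0 ⇒ p(-4) = (1-p)(-6) ⇒ p = 3/5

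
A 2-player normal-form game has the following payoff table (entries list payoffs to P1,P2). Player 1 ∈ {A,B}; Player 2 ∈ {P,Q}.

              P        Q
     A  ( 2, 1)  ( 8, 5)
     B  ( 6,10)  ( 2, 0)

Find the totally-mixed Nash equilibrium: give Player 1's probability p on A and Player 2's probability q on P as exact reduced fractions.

P1 indiff ⇒ q·2+(1-q)·8 = q·6+(1-q)·2 ⇒ q(-4) = (1-q)(-6) ⇒ q = 3/5
P2 indiff ⇒ p·1+(1-p)·10 = p·5+(1-p)·0 ⇒ p(-4) = (1-p)(-10) ⇒ p = 5/7

p=5/7, q=3/5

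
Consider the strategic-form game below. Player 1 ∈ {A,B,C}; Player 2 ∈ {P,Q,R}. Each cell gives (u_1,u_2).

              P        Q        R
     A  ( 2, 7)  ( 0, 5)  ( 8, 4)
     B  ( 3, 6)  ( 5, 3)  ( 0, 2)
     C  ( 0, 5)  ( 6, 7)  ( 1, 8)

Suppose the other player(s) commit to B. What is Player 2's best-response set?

u_2(P vs B) = 6
u_2(Q vs B) = 3
u_2(R vs B) = 2
max payoff 6 at {P}

argmax u_2 = {P}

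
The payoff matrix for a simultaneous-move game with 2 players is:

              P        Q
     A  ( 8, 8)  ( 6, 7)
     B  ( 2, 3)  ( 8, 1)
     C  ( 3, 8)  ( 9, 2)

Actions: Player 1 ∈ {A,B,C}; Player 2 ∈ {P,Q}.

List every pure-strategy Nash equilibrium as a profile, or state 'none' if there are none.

NE set: (A,P)

(A,P): NE
(A,Q): not NE [P1→C gives 9>6; P2→P gives 8>7]
(B,P): not NE [P1→A gives 8>2]
(B,Q): not NE [P1→C gives 9>8; P2→P gives 3>1]
(C,P): not NE [P1→A gives 8>3]
(C,Q): not NE [P2→P gives 8>2]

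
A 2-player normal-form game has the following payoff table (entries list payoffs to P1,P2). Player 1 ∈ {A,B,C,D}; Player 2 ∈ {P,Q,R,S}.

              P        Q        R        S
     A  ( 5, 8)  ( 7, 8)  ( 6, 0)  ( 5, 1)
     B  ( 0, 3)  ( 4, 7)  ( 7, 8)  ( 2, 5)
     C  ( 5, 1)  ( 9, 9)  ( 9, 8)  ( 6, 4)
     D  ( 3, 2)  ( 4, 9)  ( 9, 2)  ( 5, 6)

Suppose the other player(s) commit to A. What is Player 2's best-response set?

P2 best: {P,Q}

u_2(P vs A) = 8
u_2(Q vs A) = 8
u_2(R vs A) = 0
u_2(S vs A) = 1
max payoff 8 at {P,Q}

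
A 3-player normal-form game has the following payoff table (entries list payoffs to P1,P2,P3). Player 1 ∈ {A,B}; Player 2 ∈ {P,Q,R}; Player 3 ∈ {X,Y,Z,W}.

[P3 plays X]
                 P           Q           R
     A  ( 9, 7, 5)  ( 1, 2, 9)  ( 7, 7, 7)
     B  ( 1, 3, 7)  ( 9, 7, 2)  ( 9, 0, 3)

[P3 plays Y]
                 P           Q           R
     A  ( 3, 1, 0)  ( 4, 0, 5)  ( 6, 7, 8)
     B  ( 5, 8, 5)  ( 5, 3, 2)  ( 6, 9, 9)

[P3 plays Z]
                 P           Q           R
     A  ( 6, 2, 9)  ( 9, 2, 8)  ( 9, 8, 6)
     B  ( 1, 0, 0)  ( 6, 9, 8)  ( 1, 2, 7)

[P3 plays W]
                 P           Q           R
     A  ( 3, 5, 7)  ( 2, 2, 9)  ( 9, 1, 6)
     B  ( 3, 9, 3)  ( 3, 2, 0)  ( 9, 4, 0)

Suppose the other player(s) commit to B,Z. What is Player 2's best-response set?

u_2(P vs B,Z) = 0
u_2(Q vs B,Z) = 9
u_2(R vs B,Z) = 2
max payoff 9 at {Q}

BR_2 = {Q}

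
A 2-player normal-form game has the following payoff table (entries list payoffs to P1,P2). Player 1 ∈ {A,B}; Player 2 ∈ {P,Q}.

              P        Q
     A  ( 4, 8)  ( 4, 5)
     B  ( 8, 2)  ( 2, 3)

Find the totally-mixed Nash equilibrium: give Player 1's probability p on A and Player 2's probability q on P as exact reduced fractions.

(p,q) = (1/4, 1/3)

P1 indiff ⇒ q·4+(1-q)·4 = q·8+(1-q)·2 ⇒ q(-4) = (1-q)(-2) ⇒ q = 1/3
P2 indiff ⇒ p·8+(1-p)·2 = p·5+(1-p)·3 ⇒ p(3) = (1-p)(1) ⇒ p = 1/4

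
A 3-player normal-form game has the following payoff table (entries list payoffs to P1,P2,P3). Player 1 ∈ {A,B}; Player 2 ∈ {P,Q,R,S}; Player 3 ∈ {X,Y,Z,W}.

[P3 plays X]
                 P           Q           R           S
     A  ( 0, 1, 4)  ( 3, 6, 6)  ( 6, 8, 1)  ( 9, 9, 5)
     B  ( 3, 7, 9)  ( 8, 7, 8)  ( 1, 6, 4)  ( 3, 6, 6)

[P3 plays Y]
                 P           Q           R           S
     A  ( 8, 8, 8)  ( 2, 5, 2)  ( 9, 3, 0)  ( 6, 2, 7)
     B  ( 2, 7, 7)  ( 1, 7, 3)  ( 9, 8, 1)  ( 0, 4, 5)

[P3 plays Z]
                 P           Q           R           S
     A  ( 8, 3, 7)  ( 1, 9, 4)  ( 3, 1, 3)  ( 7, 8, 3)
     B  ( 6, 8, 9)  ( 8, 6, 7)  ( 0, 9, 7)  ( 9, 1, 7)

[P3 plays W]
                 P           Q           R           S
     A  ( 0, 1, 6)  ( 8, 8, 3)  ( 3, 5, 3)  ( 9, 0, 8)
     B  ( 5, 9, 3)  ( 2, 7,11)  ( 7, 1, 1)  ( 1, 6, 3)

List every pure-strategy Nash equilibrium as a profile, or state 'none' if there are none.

Nash profiles: (A,P,Y), (B,P,X)

(A,P,X): not NE [P1→B gives 3>0; P2→S gives 9>1; P3→Y gives 8>4]
(A,P,Y): NE
(A,P,Z): not NE [P2→Q gives 9>3; P3→Y gives 8>7]
(A,P,W): not NE [P1→B gives 5>0; P2→Q gives 8>1; P3→Y gives 8>6]
(A,Q,X): not NE [P1→B gives 8>3; P2→S gives 9>6]
(A,Q,Y): not NE [P2→P gives 8>5; P3→X gives 6>2]
(A,Q,Z): not NE [P1→B gives 8>1; P3→X gives 6>4]
(A,Q,W): not NE [P3→X gives 6>3]
(A,R,X): not NE [P2→S gives 9>8; P3→W gives 3>1]
(A,R,Y): not NE [P2→P gives 8>3; P3→W gives 3>0]
(A,R,Z): not NE [P2→Q gives 9>1]
(A,R,W): not NE [P1→B gives 7>3; P2→Q gives 8>5]
(A,S,X): not NE [P3→W gives 8>5]
(A,S,Y): not NE [P2→P gives 8>2; P3→W gives 8>7]
(A,S,Z): not NE [P1→B gives 9>7; P2→Q gives 9>8; P3→W gives 8>3]
(A,S,W): not NE [P2→Q gives 8>0]
(B,P,X): NE
(B,P,Y): not NE [P1→A gives 8>2; P2→R gives 8>7; P3→Z gives 9>7]
(B,P,Z): not NE [P1→A gives 8>6; P2→R gives 9>8]
(B,P,W): not NE [P3→Z gives 9>3]
(B,Q,X): not NE [P3→W gives 11>8]
(B,Q,Y): not NE [P1→A gives 2>1; P2→R gives 8>7; P3→W gives 11>3]
(B,Q,Z): not NE [P2→R gives 9>6; P3→W gives 11>7]
(B,Q,W): not NE [P1→A gives 8>2; P2→P gives 9>7]
(B,R,X): not NE [P1→A gives 6>1; P2→Q gives 7>6; P3→Z gives 7>4]
(B,R,Y): not NE [P3→Z gives 7>1]
(B,R,Z): not NE [P1→A gives 3>0]
(B,R,W): not NE [P2→P gives 9>1; P3→Z gives 7>1]
(B,S,X): not NE [P1→A gives 9>3; P2→Q gives 7>6; P3→Z gives 7>6]
(B,S,Y): not NE [P1→A gives 6>0; P2→R gives 8>4; P3→Z gives 7>5]
(B,S,Z): not NE [P2→R gives 9>1]
(B,S,W): not NE [P1→A gives 9>1; P2→P gives 9>6; P3→Z gives 7>3]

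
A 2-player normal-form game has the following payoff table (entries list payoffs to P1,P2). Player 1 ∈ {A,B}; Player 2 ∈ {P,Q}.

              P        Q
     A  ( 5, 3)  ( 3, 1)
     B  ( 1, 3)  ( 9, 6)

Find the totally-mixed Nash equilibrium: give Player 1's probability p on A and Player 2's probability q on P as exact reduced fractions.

P1 indiff ⇒ q·5+(1-q)·3 = q·1+(1-q)·9 ⇒ q(4) = (1-q)(6) ⇒ q = 3/5
P2 indiff ⇒ p·3+(1-p)·3 = p·1+(1-p)·6 ⇒ p(2) = (1-p)(3) ⇒ p = 3/5

(p,q) = (3/5, 3/5)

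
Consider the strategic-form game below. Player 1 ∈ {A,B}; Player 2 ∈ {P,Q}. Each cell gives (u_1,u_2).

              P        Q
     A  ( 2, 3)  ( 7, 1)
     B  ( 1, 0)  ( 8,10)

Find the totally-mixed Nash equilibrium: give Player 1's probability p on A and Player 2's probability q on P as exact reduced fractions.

p=5/6, q=1/2

P1 indiff ⇒ q·2+(1-q)·7 = q·1+(1-q)·8 ⇒ q(1) = (1-q)(1) ⇒ q = 1/2
P2 indiff ⇒ p·3+(1-p)·0 = p·1+(1-p)·10 ⇒ p(2) = (1-p)(10) ⇒ p = 5/6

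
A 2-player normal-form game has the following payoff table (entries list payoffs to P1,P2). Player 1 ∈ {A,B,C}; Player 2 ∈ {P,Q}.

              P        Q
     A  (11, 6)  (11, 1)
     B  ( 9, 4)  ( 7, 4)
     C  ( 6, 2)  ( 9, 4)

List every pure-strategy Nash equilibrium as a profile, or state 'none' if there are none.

(A,P): NE
(A,Q): not NE [P2→P gives 6>1]
(B,P): not NE [P1→A gives 11>9]
(B,Q): not NE [P1→A gives 11>7]
(C,P): not NE [P1→A gives 11>6; P2→Q gives 4>2]
(C,Q): not NE [P1→A gives 11>9]

NE set: (A,P)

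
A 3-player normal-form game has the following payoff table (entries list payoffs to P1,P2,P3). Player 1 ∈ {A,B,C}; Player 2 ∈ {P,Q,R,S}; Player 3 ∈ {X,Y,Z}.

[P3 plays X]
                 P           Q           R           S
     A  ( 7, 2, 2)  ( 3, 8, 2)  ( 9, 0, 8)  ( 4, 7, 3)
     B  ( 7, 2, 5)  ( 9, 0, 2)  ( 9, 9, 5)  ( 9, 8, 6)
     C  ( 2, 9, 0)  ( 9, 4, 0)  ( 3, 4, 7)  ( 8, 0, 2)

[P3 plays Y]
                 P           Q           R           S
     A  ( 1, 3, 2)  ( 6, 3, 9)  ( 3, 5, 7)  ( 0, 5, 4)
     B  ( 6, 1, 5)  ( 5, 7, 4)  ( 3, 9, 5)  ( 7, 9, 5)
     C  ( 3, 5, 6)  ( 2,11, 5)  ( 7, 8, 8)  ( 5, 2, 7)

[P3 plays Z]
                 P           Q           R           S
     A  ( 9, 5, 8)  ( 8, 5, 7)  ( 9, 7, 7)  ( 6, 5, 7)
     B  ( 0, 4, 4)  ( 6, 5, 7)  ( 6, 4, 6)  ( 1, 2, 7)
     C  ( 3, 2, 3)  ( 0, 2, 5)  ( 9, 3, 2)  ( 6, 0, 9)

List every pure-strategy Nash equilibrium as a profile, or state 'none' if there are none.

(A,P,X): not NE [P2→Q gives 8>2; P3→Z gives 8>2]
(A,P,Y): not NE [P1→B gives 6>1; P2→S gives 5>3; P3→Z gives 8>2]
(A,P,Z): not NE [P2→R gives 7>5]
(A,Q,X): not NE [P1→C gives 9>3; P3→Y gives 9>2]
(A,Q,Y): not NE [P2→S gives 5>3]
(A,Q,Z): not NE [P2→R gives 7>5; P3→Y gives 9>7]
(A,R,X): not NE [P2→Q gives 8>0]
(A,R,Y): not NE [P1→C gives 7>3; P3→X gives 8>7]
(A,R,Z): not NE [P3→X gives 8>7]
(A,S,X): not NE [P1→B gives 9>4; P2→Q gives 8>7; P3→Z gives 7>3]
(A,S,Y): not NE [P1→B gives 7>0; P3→Z gives 7>4]
(A,S,Z): not NE [P2→R gives 7>5]
(B,P,X): not NE [P2→R gives 9>2]
(B,P,Y): not NE [P2→S gives 9>1]
(B,P,Z): not NE [P1→A gives 9>0; P2→Q gives 5>4; P3→Y gives 5>4]
(B,Q,X): not NE [P2→R gives 9>0; P3→Z gives 7>2]
(B,Q,Y): not NE [P1→A gives 6>5; P2→S gives 9>7; P3→Z gives 7>4]
(B,Q,Z): not NE [P1→A gives 8>6]
(B,R,X): not NE [P3→Z gives 6>5]
(B,R,Y): not NE [P1→C gives 7>3; P3→Z gives 6>5]
(B,R,Z): not NE [P1→C gives 9>6; P2→Q gives 5>4]
(B,S,X): not NE [P2→R gives 9>8; P3→Z gives 7>6]
(B,S,Y): not NE [P3→Z gives 7>5]
(B,S,Z): not NE [P1→C gives 6>1; P2→Q gives 5>2]
(C,P,X): not NE [P1→B gives 7>2; P3→Y gives 6>0]
(C,P,Y): not NE [P1→B gives 6>3; P2→Q gives 11>5]
(C,P,Z): not NE [P1→A gives 9>3; P2→R gives 3>2; P3→Y gives 6>3]
(C,Q,X): not NE [P2→P gives 9>4; P3→Z gives 5>0]
(C,Q,Y): not NE [P1→A gives 6>2]
(C,Q,Z): not NE [P1→A gives 8>0; P2→R gives 3>2]
(C,R,X): not NE [P1→B gives 9>3; P2→P gives 9>4; P3→Y gives 8>7]
(C,R,Y): not NE [P2→Q gives 11>8]
(C,R,Z): not NE [P3→Y gives 8>2]
(C,S,X): not NE [P1→B gives 9>8; P2→P gives 9>0; P3→Z gives 9>2]
(C,S,Y): not NE [P1→B gives 7>5; P2→Q gives 11>2; P3→Z gives 9>7]
(C,S,Z): not NE [P2→R gives 3>0]

Equilibria: none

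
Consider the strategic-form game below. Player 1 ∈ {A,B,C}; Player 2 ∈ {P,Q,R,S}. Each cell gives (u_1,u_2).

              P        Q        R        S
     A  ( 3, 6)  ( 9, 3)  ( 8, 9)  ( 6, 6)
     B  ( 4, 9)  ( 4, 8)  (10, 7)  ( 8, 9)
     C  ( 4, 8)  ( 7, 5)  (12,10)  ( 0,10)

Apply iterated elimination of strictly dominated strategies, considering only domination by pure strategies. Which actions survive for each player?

Remaining: P1:{B,C} P2:{P,R,S}

P2 drop Q (P beats it: A:6>3 B:9>8 C:8>5)
P1 drop A (B beats it: P:4>3 R:10>8 S:8>6)
P1→{B,C} P2→{P,R,S}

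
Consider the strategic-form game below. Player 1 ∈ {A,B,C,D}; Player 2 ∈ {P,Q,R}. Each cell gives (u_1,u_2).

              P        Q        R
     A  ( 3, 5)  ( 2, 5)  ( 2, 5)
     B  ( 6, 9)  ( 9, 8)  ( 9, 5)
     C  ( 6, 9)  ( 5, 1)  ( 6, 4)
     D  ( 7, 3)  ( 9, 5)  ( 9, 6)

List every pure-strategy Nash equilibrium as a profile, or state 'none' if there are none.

NE set: (D,R)

(A,P): not NE [P1→D gives 7>3]
(A,Q): not NE [P1→D gives 9>2]
(A,R): not NE [P1→D gives 9>2]
(B,P): not NE [P1→D gives 7>6]
(B,Q): not NE [P2→P gives 9>8]
(B,R): not NE [P2→P gives 9>5]
(C,P): not NE [P1→D gives 7>6]
(C,Q): not NE [P1→D gives 9>5; P2→P gives 9>1]
(C,R): not NE [P1→D gives 9>6; P2→P gives 9>4]
(D,P): not NE [P2→R gives 6>3]
(D,Q): not NE [P2→R gives 6>5]
(D,R): NE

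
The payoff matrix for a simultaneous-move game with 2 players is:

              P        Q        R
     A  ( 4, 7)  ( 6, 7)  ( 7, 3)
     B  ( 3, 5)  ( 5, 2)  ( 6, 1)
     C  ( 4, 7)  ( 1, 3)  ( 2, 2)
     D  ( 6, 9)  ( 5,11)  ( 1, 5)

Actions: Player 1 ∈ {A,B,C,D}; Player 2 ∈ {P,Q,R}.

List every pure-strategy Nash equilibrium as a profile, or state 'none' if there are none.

(A,P): not NE [P1→D gives 6>4]
(A,Q): NE
(A,R): not NE [P2→Q gives 7>3]
(B,P): not NE [P1→D gives 6>3]
(B,Q): not NE [P1→A gives 6>5; P2→P gives 5>2]
(B,R): not NE [P1→A gives 7>6; P2→P gives 5>1]
(C,P): not NE [P1→D gives 6>4]
(C,Q): not NE [P1→A gives 6>1; P2→P gives 7>3]
(C,R): not NE [P1→A gives 7>2; P2→P gives 7>2]
(D,P): not NE [P2→Q gives 11>9]
(D,Q): not NE [P1→A gives 6>5]
(D,R): not NE [P1→A gives 7>1; P2→Q gives 11>5]

PSNE = {(A,Q)}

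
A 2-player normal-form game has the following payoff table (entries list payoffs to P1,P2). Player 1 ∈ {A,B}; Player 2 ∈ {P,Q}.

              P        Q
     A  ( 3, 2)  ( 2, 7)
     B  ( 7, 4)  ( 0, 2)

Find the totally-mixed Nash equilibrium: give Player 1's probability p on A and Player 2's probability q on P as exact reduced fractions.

P1 indiff ⇒ q·3+(1-q)·2 = q·7+(1-q)·0 ⇒ q(-4) = (1-q)(-2) ⇒ q = 1/3
P2 indiff ⇒ p·2+(1-p)·4 = p·7+(1-p)·2 ⇒ p(-5) = (1-p)(-2) ⇒ p = 2/7

P1 mixes 2/7 on A; P2 mixes 1/3 on P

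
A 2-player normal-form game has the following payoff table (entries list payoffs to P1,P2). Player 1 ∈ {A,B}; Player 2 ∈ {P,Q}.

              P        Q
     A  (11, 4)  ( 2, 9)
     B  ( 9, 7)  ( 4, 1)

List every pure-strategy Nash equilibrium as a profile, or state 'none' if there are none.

PSNE: ∅

(A,P): not NE [P2→Q gives 9>4]
(A,Q): not NE [P1→B gives 4>2]
(B,P): not NE [P1→A gives 11>9]
(B,Q): not NE [P2→P gives 7>1]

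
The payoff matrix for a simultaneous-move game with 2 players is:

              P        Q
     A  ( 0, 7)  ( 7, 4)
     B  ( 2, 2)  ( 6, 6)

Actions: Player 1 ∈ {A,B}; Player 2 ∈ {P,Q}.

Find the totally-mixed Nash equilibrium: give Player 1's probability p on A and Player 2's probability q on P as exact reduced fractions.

P1 indiff ⇒ q·0+(1-q)·7 = q·2+(1-q)·6 ⇒ q(-2) = (1-q)(-1) ⇒ q = 1/3
P2 indiff ⇒ p·7+(1-p)·2 = p·4+(1-p)·6 ⇒ p(3) = (1-p)(4) ⇒ p = 4/7

p=4/7, q=1/3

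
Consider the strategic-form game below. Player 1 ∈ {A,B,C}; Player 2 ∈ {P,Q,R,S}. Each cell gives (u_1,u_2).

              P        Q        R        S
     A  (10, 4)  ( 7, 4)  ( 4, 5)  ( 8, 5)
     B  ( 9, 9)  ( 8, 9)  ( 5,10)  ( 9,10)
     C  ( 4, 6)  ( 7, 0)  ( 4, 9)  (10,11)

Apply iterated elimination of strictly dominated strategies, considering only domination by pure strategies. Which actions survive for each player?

IESDS → P1:{B,C} P2:{R,S}

P2 drop P (R beats it: A:5>4 B:10>9 C:9>6)
P1 drop A (B beats it: Q:8>7 R:5>4 S:9>8)
P2 drop Q (R beats it: B:10>9 C:9>0)
P1→{B,C} P2→{R,S}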